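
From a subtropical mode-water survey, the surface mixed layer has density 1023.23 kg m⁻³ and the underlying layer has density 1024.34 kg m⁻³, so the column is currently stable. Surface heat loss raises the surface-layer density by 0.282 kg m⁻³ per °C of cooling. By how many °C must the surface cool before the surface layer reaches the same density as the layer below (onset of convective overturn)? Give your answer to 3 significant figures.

Density deficit of the surface layer: 1024.34 − 1023.23 = 1.11 kg m⁻³.
Required change = 1.11 / 0.282 = 3.94 °C.

3.94 °C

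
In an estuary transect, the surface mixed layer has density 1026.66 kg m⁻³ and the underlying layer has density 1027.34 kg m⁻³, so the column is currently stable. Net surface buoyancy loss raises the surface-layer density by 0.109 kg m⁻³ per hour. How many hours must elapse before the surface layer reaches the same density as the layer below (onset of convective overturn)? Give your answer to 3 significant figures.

Density deficit of the surface layer: 1027.34 − 1026.66 = 0.68 kg m⁻³.
Required change = 0.68 / 0.109 = 6.24 hours.

6.24 hours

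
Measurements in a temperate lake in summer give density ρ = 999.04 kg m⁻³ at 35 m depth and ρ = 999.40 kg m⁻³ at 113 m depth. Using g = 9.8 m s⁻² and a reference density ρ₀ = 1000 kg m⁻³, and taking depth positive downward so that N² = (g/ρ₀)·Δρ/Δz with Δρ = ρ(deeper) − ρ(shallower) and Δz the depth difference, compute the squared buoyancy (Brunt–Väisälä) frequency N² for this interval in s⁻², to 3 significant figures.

Δρ = 999.40 − 999.04 = 0.36 kg m⁻³ over Δz = 113 − 35 = 78 m.
N² = (9.8/1000) × (0.36/78) = 4.5231 × 10⁻⁵ s⁻² ≈ 4.52 × 10⁻⁵ s⁻².

4.52 × 10⁻⁵ s⁻²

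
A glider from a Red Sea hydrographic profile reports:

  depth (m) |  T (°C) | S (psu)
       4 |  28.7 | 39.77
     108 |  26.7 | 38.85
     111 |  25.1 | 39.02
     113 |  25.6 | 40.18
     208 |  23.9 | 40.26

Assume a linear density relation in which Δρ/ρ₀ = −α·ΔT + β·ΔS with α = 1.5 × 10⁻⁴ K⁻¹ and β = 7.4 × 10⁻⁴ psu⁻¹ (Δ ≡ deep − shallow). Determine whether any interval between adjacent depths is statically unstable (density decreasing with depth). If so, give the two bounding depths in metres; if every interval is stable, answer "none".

Evaluate Δρ/ρ₀ = −αΔT + βΔS across each adjacent pair:
  4–108 m: −αΔT+βΔS = −(1.5 × 10⁻⁴)(-2.0)+(7.4 × 10⁻⁴)(-0.92) = -3.8 × 10⁻⁴ → UNSTABLE
  108–111 m: −αΔT+βΔS = −(1.5 × 10⁻⁴)(-1.6)+(7.4 × 10⁻⁴)(+0.17) = 3.7 × 10⁻⁴ → stable
  111–113 m: −αΔT+βΔS = −(1.5 × 10⁻⁴)(+0.5)+(7.4 × 10⁻⁴)(+1.16) = 7.8 × 10⁻⁴ → stable
  113–208 m: −αΔT+βΔS = −(1.5 × 10⁻⁴)(-1.7)+(7.4 × 10⁻⁴)(+0.08) = 3.1 × 10⁻⁴ → stable
The 4–108 m interval has Δρ < 0: lighter water underlies denser water.

4–108 m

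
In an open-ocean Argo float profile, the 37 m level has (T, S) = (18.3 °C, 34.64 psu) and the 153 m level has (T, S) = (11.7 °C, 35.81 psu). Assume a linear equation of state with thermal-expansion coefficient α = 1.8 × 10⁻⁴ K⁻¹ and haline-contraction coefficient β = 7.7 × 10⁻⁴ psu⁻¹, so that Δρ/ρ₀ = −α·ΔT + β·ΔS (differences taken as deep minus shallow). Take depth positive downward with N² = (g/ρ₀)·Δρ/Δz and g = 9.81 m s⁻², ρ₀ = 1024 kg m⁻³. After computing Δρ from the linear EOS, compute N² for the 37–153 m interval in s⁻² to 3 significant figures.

1.77 × 10⁻⁴ s⁻²

ΔT = -6.6 K, ΔS = +1.17 psu (deep − shallow).
Δρ/ρ₀ = −αΔT + βΔS = 1.188 × 10⁻³ + 9.009 × 10⁻⁴ = 2.0889 × 10⁻³, so Δρ ≈ 2.139 kg m⁻³.
N² = (g/ρ₀)·Δρ/Δz = g·(Δρ/ρ₀)/Δz = 9.81 × 2.0889 × 10⁻³ / 116 = 1.7666 × 10⁻⁴ s⁻² ≈ 1.77 × 10⁻⁴ s⁻².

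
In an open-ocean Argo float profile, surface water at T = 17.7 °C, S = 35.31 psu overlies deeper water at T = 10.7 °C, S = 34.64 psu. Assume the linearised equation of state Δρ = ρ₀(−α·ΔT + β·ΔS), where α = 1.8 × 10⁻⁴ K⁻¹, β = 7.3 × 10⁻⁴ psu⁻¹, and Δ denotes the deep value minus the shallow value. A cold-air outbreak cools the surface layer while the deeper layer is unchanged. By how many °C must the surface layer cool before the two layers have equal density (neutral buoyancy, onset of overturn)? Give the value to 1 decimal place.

4.3 °C

Neutral buoyancy requires Δρ = 0, i.e. −α(T_deep − T_surf′) + β(S_deep − S_surf) = 0.
T_surf′ = T_deep − (β/α)·ΔS = 10.7 − (7.3 × 10⁻⁴/1.8 × 10⁻⁴)·(-0.67) = 13.417 °C.
Cooling required: 17.7 − (13.417) = 4.283 °C.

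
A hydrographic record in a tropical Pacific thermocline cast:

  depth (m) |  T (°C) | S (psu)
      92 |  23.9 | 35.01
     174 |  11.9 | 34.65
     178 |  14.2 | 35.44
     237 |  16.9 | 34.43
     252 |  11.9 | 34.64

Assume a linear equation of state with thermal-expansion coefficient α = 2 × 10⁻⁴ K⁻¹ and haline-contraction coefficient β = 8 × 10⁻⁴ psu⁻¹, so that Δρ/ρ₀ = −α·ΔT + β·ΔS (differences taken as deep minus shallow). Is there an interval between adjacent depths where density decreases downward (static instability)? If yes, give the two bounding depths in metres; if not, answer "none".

Evaluate Δρ/ρ₀ = −αΔT + βΔS across each adjacent pair:
  92–174 m: −αΔT+βΔS = −(2 × 10⁻⁴)(-12.0)+(8 × 10⁻⁴)(-0.36) = 2.1 × 10⁻³ → stable
  174–178 m: −αΔT+βΔS = −(2 × 10⁻⁴)(+2.3)+(8 × 10⁻⁴)(+0.79) = 1.7 × 10⁻⁴ → stable
  178–237 m: −αΔT+βΔS = −(2 × 10⁻⁴)(+2.7)+(8 × 10⁻⁴)(-1.01) = -1.3 × 10⁻³ → UNSTABLE
  237–252 m: −αΔT+βΔS = −(2 × 10⁻⁴)(-5.0)+(8 × 10⁻⁴)(+0.21) = 1.2 × 10⁻³ → stable
The 178–237 m interval has Δρ < 0: lighter water underlies denser water.

178–237 m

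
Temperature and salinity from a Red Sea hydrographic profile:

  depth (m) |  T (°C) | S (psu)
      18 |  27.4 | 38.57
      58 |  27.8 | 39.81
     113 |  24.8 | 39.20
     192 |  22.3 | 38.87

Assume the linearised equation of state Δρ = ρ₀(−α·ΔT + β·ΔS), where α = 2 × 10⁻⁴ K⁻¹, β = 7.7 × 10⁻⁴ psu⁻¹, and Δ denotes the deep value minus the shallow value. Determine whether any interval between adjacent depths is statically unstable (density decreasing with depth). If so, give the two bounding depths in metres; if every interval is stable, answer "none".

Evaluate Δρ/ρ₀ = −αΔT + βΔS across each adjacent pair:
  18–58 m: −αΔT+βΔS = −(2 × 10⁻⁴)(+0.4)+(7.7 × 10⁻⁴)(+1.24) = 8.7 × 10⁻⁴ → stable
  58–113 m: −αΔT+βΔS = −(2 × 10⁻⁴)(-3.0)+(7.7 × 10⁻⁴)(-0.61) = 1.3 × 10⁻⁴ → stable
  113–192 m: −αΔT+βΔS = −(2 × 10⁻⁴)(-2.5)+(7.7 × 10⁻⁴)(-0.33) = 2.5 × 10⁻⁴ → stable
Every interval has Δρ > 0: the column is stably stratified throughout.

none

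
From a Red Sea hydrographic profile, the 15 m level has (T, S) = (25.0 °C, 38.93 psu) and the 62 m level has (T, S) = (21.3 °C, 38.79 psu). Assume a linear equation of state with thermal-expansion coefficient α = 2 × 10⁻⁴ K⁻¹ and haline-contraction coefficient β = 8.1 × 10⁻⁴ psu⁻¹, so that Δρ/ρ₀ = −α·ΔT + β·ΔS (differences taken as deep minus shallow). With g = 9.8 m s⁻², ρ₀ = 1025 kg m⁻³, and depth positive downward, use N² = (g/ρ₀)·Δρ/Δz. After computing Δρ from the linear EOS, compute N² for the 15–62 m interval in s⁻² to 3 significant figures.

1.31 × 10⁻⁴ s⁻²

ΔT = -3.7 K, ΔS = -0.14 psu (deep − shallow).
Δρ/ρ₀ = −αΔT + βΔS = 7.40 × 10⁻⁴ − 1.134 × 10⁻⁴ = 6.266 × 10⁻⁴, so Δρ ≈ 0.6423 kg m⁻³.
N² = (g/ρ₀)·Δρ/Δz = g·(Δρ/ρ₀)/Δz = 9.8 × 6.266 × 10⁻⁴ / 47 = 1.3065 × 10⁻⁴ s⁻² ≈ 1.31 × 10⁻⁴ s⁻².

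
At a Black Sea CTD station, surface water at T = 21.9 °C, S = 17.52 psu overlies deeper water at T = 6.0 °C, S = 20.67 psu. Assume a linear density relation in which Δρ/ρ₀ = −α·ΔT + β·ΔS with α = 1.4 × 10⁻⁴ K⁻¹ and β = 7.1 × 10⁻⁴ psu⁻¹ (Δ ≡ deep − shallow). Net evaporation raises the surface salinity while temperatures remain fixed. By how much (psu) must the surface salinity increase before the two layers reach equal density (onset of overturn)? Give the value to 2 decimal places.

6.29 psu

Neutral buoyancy requires −α(T_deep − T_surf) + β(S_deep − S_surf′) = 0.
S_surf′ = S_deep − (α/β)·ΔT = 20.67 − (1.4 × 10⁻⁴/7.1 × 10⁻⁴)·(-15.9) = 23.8052 psu.
Increase required: 23.8052 − 17.52 = 6.2852 psu.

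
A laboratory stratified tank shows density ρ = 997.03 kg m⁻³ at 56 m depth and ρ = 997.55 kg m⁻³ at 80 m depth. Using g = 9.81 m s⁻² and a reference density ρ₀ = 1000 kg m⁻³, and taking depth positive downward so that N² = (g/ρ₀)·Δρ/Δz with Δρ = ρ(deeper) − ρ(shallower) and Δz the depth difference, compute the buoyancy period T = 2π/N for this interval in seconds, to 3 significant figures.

Δρ = 997.55 − 997.03 = 0.52 kg m⁻³ over Δz = 80 − 56 = 24 m.
N² = (9.81/1000) × (0.52/24) = 2.1255 × 10⁻⁴ s⁻².
N = √(2.1255 × 10⁻⁴) = 0.014579 rad s⁻¹, so T = 2π/N = 430.98 s ≈ 431 s.

431 s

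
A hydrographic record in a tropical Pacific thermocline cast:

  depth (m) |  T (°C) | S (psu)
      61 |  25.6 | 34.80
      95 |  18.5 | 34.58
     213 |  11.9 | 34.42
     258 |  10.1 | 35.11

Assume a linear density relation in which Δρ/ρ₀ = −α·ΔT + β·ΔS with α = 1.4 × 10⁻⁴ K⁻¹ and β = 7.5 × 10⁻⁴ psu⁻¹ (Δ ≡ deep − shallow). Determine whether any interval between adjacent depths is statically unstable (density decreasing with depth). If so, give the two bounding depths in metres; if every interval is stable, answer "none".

Evaluate Δρ/ρ₀ = −αΔT + βΔS across each adjacent pair:
  61–95 m: −αΔT+βΔS = −(1.4 × 10⁻⁴)(-7.1)+(7.5 × 10⁻⁴)(-0.22) = 8.3 × 10⁻⁴ → stable
  95–213 m: −αΔT+βΔS = −(1.4 × 10⁻⁴)(-6.6)+(7.5 × 10⁻⁴)(-0.16) = 8.0 × 10⁻⁴ → stable
  213–258 m: −αΔT+βΔS = −(1.4 × 10⁻⁴)(-1.8)+(7.5 × 10⁻⁴)(+0.69) = 7.7 × 10⁻⁴ → stable
Every interval has Δρ > 0: the column is stably stratified throughout.

none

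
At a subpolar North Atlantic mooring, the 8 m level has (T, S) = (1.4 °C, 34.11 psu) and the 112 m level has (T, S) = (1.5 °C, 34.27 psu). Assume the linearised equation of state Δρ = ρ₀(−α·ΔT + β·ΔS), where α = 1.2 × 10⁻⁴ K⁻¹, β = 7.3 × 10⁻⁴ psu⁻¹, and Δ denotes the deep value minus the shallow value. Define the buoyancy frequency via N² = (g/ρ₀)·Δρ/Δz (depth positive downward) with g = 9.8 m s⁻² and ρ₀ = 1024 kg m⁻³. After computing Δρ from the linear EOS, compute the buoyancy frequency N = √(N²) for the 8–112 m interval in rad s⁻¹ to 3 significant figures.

ΔT = +0.1 K, ΔS = +0.16 psu (deep − shallow).
Δρ/ρ₀ = −αΔT + βΔS = -1.20 × 10⁻⁵ + 1.168 × 10⁻⁴ = 1.048 × 10⁻⁴, so Δρ ≈ 0.1073 kg m⁻³.
N² = (g/ρ₀)·Δρ/Δz = g·(Δρ/ρ₀)/Δz = 9.8 × 1.048 × 10⁻⁴ / 104 = 9.8754 × 10⁻⁶ s⁻².
N = √(9.8754 × 10⁻⁶) = 3.1425 × 10⁻³ rad s⁻¹ ≈ 3.14 × 10⁻³ rad s⁻¹.

3.14 × 10⁻³ rad s⁻¹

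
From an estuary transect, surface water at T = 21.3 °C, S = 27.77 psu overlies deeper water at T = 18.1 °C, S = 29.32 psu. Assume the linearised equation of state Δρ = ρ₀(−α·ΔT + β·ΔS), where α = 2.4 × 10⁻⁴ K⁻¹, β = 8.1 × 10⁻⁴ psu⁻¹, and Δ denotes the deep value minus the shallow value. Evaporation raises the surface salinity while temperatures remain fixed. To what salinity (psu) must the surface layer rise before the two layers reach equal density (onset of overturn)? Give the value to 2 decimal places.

Neutral buoyancy requires −α(T_deep − T_surf) + β(S_deep − S_surf′) = 0.
S_surf′ = S_deep − (α/β)·ΔT = 29.32 − (2.4 × 10⁻⁴/8.1 × 10⁻⁴)·(-3.2) = 30.2681 psu.
Increase required: 30.2681 − 27.77 = 2.4981 psu.

30.27 psu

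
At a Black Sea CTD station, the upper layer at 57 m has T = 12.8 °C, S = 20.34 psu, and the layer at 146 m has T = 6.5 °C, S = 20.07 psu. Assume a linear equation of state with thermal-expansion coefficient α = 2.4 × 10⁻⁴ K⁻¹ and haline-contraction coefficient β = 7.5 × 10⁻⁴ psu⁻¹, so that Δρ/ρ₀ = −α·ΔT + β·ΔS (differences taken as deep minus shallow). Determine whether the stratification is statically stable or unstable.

stable

ΔT = 6.5 − 12.8 = -6.3 K and ΔS = 20.07 − 20.34 = -0.27 psu (deep − shallow).
−αΔT = 1.512 × 10⁻³; βΔS = -2.025 × 10⁻⁴; sum Δρ/ρ₀ = 1.3095 × 10⁻³.
Δρ/ρ₀ > 0, so Δρ > 0: deeper water is denser → statically stable.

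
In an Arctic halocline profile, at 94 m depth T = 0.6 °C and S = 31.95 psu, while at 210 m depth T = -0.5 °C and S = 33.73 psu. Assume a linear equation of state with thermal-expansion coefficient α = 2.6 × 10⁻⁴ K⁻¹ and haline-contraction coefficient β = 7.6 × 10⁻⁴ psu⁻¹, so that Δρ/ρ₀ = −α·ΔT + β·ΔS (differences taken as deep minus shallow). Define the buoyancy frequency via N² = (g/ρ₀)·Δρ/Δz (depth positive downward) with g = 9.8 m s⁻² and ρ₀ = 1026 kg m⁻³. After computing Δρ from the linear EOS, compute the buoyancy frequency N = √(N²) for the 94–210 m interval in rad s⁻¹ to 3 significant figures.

0.0118 rad s⁻¹

ΔT = -1.1 K, ΔS = +1.78 psu (deep − shallow).
Δρ/ρ₀ = −αΔT + βΔS = 2.86 × 10⁻⁴ + 1.3528 × 10⁻³ = 1.6388 × 10⁻³, so Δρ ≈ 1.681 kg m⁻³.
N² = (g/ρ₀)·Δρ/Δz = g·(Δρ/ρ₀)/Δz = 9.8 × 1.6388 × 10⁻³ / 116 = 1.3845 × 10⁻⁴ s⁻².
N = √(1.3845 × 10⁻⁴) = 0.011766 rad s⁻¹ ≈ 0.0118 rad s⁻¹.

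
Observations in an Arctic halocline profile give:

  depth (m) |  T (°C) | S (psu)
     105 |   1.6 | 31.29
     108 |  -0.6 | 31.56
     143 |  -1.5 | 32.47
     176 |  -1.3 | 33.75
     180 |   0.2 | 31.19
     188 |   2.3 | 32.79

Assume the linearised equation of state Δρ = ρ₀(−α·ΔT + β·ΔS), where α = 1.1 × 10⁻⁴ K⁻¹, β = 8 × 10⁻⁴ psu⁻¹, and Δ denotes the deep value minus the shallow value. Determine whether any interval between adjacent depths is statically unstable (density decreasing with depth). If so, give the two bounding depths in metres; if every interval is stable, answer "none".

176–180 m

Evaluate Δρ/ρ₀ = −αΔT + βΔS across each adjacent pair:
  105–108 m: −αΔT+βΔS = −(1.1 × 10⁻⁴)(-2.2)+(8 × 10⁻⁴)(+0.27) = 4.6 × 10⁻⁴ → stable
  108–143 m: −αΔT+βΔS = −(1.1 × 10⁻⁴)(-0.9)+(8 × 10⁻⁴)(+0.91) = 8.3 × 10⁻⁴ → stable
  143–176 m: −αΔT+βΔS = −(1.1 × 10⁻⁴)(+0.2)+(8 × 10⁻⁴)(+1.28) = 1.0 × 10⁻³ → stable
  176–180 m: −αΔT+βΔS = −(1.1 × 10⁻⁴)(+1.5)+(8 × 10⁻⁴)(-2.56) = -2.2 × 10⁻³ → UNSTABLE
  180–188 m: −αΔT+βΔS = −(1.1 × 10⁻⁴)(+2.1)+(8 × 10⁻⁴)(+1.60) = 1.0 × 10⁻³ → stable
The 176–180 m interval has Δρ < 0: lighter water underlies denser water.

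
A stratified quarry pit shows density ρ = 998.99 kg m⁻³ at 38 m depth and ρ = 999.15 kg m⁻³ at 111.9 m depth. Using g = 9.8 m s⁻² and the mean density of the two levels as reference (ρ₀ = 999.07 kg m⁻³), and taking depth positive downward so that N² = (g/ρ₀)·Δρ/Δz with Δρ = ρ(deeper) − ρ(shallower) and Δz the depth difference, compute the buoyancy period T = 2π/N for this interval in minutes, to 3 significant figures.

Δρ = 999.15 − 998.99 = 0.16 kg m⁻³ over Δz = 111.9 − 38 = 73.9 m.
N² = (9.8/999.07) × (0.16/73.9) = 2.1238 × 10⁻⁵ s⁻².
N = √(2.1238 × 10⁻⁵) = 4.6085 × 10⁻³ rad s⁻¹, so T = 2π/N = 1.3634 × 10³ s = 22.723 min ≈ 22.7 min.
N² > 0, so the interval is statically stable.

22.7 min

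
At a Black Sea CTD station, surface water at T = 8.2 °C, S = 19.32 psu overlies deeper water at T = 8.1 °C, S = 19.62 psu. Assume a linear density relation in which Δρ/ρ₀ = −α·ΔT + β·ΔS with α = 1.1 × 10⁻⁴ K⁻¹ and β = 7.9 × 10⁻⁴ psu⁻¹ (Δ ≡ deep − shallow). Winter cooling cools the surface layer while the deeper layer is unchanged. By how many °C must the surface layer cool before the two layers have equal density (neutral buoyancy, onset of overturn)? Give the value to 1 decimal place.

Neutral buoyancy requires Δρ = 0, i.e. −α(T_deep − T_surf′) + β(S_deep − S_surf) = 0.
T_surf′ = T_deep − (β/α)·ΔS = 8.1 − (7.9 × 10⁻⁴/1.1 × 10⁻⁴)·(+0.30) = 5.945 °C.
Cooling required: 8.2 − (5.945) = 2.255 °C.

2.3 °C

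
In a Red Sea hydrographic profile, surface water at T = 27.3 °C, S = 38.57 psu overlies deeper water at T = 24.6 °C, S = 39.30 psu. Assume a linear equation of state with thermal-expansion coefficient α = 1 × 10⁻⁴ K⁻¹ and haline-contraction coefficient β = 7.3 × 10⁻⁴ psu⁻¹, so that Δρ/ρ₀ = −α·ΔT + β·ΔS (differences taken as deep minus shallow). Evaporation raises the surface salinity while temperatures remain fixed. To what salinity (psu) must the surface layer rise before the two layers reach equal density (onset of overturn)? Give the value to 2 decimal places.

39.67 psu

Neutral buoyancy requires −α(T_deep − T_surf) + β(S_deep − S_surf′) = 0.
S_surf′ = S_deep − (α/β)·ΔT = 39.30 − (1 × 10⁻⁴/7.3 × 10⁻⁴)·(-2.7) = 39.6699 psu.
Increase required: 39.6699 − 38.57 = 1.0999 psu.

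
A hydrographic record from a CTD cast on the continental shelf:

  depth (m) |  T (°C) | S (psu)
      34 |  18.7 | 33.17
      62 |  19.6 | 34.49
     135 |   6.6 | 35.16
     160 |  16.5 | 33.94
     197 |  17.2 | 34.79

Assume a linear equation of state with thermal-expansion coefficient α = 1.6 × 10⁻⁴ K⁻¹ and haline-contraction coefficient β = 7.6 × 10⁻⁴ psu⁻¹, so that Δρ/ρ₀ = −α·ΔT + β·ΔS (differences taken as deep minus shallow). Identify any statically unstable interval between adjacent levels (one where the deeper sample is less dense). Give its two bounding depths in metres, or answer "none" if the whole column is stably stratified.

Evaluate Δρ/ρ₀ = −αΔT + βΔS across each adjacent pair:
  34–62 m: −αΔT+βΔS = −(1.6 × 10⁻⁴)(+0.9)+(7.6 × 10⁻⁴)(+1.32) = 8.6 × 10⁻⁴ → stable
  62–135 m: −αΔT+βΔS = −(1.6 × 10⁻⁴)(-13.0)+(7.6 × 10⁻⁴)(+0.67) = 2.6 × 10⁻³ → stable
  135–160 m: −αΔT+βΔS = −(1.6 × 10⁻⁴)(+9.9)+(7.6 × 10⁻⁴)(-1.22) = -2.5 × 10⁻³ → UNSTABLE
  160–197 m: −αΔT+βΔS = −(1.6 × 10⁻⁴)(+0.7)+(7.6 × 10⁻⁴)(+0.85) = 5.3 × 10⁻⁴ → stable
The 135–160 m interval has Δρ < 0: lighter water underlies denser water.

135–160 m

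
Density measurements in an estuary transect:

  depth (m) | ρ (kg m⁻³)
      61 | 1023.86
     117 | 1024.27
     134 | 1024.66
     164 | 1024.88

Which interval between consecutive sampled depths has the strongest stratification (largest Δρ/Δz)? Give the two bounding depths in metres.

117–134 m

Compute the density gradient over each adjacent pair:
  61–117 m: Δρ/Δz = 0.41/56 = 7.3 × 10⁻³ kg m⁻⁴
  117–134 m: Δρ/Δz = 0.39/17 = 0.023 kg m⁻⁴
  134–164 m: Δρ/Δz = 0.22/30 = 7.3 × 10⁻³ kg m⁻⁴
The largest gradient is in the 117–134 m interval — the pycnocline.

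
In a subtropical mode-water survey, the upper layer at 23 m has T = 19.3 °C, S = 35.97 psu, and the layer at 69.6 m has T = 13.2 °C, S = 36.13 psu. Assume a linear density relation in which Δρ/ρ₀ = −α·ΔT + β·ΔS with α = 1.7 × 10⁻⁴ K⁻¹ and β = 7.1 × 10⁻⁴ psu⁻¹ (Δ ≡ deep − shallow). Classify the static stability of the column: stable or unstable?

stable

ΔT = 13.2 − 19.3 = -6.1 K and ΔS = 36.13 − 35.97 = +0.16 psu (deep − shallow).
−αΔT = 1.037 × 10⁻³; βΔS = 1.136 × 10⁻⁴; sum Δρ/ρ₀ = 1.1506 × 10⁻³.
Δρ/ρ₀ > 0, so Δρ > 0: deeper water is denser → statically stable.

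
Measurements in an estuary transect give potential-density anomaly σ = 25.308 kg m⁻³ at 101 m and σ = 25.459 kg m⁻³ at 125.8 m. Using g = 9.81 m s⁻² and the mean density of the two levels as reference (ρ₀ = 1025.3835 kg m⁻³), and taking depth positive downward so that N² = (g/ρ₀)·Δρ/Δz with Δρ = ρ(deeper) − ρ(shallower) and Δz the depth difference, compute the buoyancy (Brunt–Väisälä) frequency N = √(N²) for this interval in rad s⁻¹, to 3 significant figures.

7.63 × 10⁻³ rad s⁻¹

Δρ = 1025.459 − 1025.308 = 0.151 kg m⁻³ over Δz = 125.8 − 101 = 24.8 m.
N² = (9.81/1025.3835) × (0.151/24.8) = 5.8252 × 10⁻⁵ s⁻².
N = √(5.8252 × 10⁻⁵) = 7.6323 × 10⁻³ rad s⁻¹ ≈ 7.63 × 10⁻³ rad s⁻¹.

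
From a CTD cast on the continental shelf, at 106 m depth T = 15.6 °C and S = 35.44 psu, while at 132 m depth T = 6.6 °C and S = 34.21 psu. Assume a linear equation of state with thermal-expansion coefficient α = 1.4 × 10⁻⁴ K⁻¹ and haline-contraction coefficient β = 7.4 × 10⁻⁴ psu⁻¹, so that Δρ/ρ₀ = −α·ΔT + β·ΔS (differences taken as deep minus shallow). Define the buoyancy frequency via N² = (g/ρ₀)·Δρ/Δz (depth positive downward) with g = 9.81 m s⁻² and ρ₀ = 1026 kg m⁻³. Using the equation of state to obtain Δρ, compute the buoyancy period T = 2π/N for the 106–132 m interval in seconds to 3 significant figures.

547 s

ΔT = -9.0 K, ΔS = -1.23 psu (deep − shallow).
Δρ/ρ₀ = −αΔT + βΔS = 1.26 × 10⁻³ − 9.102 × 10⁻⁴ = 3.498 × 10⁻⁴, so Δρ ≈ 0.3589 kg m⁻³.
N² = (g/ρ₀)·Δρ/Δz = g·(Δρ/ρ₀)/Δz = 9.81 × 3.498 × 10⁻⁴ / 26 = 1.3198 × 10⁻⁴ s⁻².
N = √(1.3198 × 10⁻⁴) = 0.011488 rad s⁻¹ → T = 2π/N = 546.93 s ≈ 547 s.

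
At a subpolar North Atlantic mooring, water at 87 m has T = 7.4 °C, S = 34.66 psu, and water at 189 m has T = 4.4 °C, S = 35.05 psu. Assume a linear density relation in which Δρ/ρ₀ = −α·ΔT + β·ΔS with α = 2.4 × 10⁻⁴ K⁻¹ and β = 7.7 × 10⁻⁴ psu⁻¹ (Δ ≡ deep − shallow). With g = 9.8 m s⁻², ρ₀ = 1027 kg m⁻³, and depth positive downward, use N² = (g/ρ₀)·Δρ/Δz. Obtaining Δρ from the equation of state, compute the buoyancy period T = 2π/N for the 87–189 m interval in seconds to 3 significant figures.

635 s

ΔT = -3.0 K, ΔS = +0.39 psu (deep − shallow).
Δρ/ρ₀ = −αΔT + βΔS = 7.20 × 10⁻⁴ + 3.003 × 10⁻⁴ = 1.0203 × 10⁻³, so Δρ ≈ 1.048 kg m⁻³.
N² = (g/ρ₀)·Δρ/Δz = g·(Δρ/ρ₀)/Δz = 9.8 × 1.0203 × 10⁻³ / 102 = 9.8029 × 10⁻⁵ s⁻².
N = √(9.8029 × 10⁻⁵) = 9.9010 × 10⁻³ rad s⁻¹ → T = 2π/N = 634.60 s ≈ 635 s.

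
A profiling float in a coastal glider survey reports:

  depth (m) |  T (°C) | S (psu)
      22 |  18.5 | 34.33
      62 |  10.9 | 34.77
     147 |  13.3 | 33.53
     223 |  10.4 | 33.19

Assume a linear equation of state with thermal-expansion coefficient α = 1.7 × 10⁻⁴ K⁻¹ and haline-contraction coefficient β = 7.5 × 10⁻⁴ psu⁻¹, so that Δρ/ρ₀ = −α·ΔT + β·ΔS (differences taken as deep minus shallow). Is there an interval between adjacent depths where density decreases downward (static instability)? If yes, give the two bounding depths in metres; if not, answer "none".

62–147 m

Evaluate Δρ/ρ₀ = −αΔT + βΔS across each adjacent pair:
  22–62 m: −αΔT+βΔS = −(1.7 × 10⁻⁴)(-7.6)+(7.5 × 10⁻⁴)(+0.44) = 1.6 × 10⁻³ → stable
  62–147 m: −αΔT+βΔS = −(1.7 × 10⁻⁴)(+2.4)+(7.5 × 10⁻⁴)(-1.24) = -1.3 × 10⁻³ → UNSTABLE
  147–223 m: −αΔT+βΔS = −(1.7 × 10⁻⁴)(-2.9)+(7.5 × 10⁻⁴)(-0.34) = 2.4 × 10⁻⁴ → stable
The 62–147 m interval has Δρ < 0: lighter water underlies denser water.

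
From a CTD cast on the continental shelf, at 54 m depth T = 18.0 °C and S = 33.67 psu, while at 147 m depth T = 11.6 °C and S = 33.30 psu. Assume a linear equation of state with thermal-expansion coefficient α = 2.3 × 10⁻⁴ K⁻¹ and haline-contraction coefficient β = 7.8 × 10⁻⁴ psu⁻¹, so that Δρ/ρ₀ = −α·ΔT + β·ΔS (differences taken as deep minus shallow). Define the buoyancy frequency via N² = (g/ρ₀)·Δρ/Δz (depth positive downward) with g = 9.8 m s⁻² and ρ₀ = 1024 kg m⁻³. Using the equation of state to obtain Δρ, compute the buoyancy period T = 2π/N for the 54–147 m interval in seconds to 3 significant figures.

ΔT = -6.4 K, ΔS = -0.37 psu (deep − shallow).
Δρ/ρ₀ = −αΔT + βΔS = 1.472 × 10⁻³ − 2.886 × 10⁻⁴ = 1.1834 × 10⁻³, so Δρ ≈ 1.212 kg m⁻³.
N² = (g/ρ₀)·Δρ/Δz = g·(Δρ/ρ₀)/Δz = 9.8 × 1.1834 × 10⁻³ / 93 = 1.2470 × 10⁻⁴ s⁻².
N = √(1.2470 × 10⁻⁴) = 0.011167 rad s⁻¹ → T = 2π/N = 562.66 s ≈ 563 s.

563 s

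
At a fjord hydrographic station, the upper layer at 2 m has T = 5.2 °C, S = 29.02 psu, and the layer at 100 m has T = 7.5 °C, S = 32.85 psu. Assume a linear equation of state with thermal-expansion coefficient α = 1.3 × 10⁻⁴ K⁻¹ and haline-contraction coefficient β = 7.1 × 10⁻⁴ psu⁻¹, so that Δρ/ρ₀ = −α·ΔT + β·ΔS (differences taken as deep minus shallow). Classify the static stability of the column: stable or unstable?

ΔT = 7.5 − 5.2 = +2.3 K and ΔS = 32.85 − 29.02 = +3.83 psu (deep − shallow).
−αΔT = -2.99 × 10⁻⁴; βΔS = 2.7193 × 10⁻³; sum Δρ/ρ₀ = 2.4203 × 10⁻³.
Δρ/ρ₀ > 0, so Δρ > 0: deeper water is denser → statically stable.

stable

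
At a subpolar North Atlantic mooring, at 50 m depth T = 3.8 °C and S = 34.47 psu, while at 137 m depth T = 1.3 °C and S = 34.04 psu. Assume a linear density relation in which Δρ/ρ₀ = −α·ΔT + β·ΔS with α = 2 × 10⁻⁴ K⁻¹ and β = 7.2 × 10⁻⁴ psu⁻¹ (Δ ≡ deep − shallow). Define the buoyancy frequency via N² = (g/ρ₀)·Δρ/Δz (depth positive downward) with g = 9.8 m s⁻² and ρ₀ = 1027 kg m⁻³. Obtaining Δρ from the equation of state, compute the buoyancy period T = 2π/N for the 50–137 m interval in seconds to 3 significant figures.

1.36 × 10³ s

ΔT = -2.5 K, ΔS = -0.43 psu (deep − shallow).
Δρ/ρ₀ = −αΔT + βΔS = 5.00 × 10⁻⁴ − 3.096 × 10⁻⁴ = 1.904 × 10⁻⁴, so Δρ ≈ 0.1955 kg m⁻³.
N² = (g/ρ₀)·Δρ/Δz = g·(Δρ/ρ₀)/Δz = 9.8 × 1.904 × 10⁻⁴ / 87 = 2.1447 × 10⁻⁵ s⁻².
N = √(2.1447 × 10⁻⁵) = 4.6311 × 10⁻³ rad s⁻¹ → T = 2π/N = 1.3567 × 10³ s ≈ 1.36 × 10³ s.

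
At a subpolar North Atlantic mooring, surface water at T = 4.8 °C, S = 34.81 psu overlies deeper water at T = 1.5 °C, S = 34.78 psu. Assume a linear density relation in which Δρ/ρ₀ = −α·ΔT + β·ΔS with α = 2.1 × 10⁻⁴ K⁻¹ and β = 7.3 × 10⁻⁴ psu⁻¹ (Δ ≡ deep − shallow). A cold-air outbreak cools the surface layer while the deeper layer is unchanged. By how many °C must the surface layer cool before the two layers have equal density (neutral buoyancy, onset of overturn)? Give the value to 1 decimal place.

3.2 °C

Neutral buoyancy requires Δρ = 0, i.e. −α(T_deep − T_surf′) + β(S_deep − S_surf) = 0.
T_surf′ = T_deep − (β/α)·ΔS = 1.5 − (7.3 × 10⁻⁴/2.1 × 10⁻⁴)·(-0.03) = 1.604 °C.
Cooling required: 4.8 − (1.604) = 3.196 °C.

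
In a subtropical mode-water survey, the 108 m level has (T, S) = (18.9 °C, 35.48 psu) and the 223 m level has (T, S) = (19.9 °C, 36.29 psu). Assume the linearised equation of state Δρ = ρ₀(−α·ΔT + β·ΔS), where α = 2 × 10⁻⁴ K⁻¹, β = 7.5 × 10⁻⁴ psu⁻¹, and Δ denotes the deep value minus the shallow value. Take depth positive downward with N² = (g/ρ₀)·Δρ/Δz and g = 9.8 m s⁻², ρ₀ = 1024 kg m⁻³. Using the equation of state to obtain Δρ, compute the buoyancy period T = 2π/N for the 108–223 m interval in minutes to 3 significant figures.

17.8 min

ΔT = +1.0 K, ΔS = +0.81 psu (deep − shallow).
Δρ/ρ₀ = −αΔT + βΔS = -2.00 × 10⁻⁴ + 6.075 × 10⁻⁴ = 4.075 × 10⁻⁴, so Δρ ≈ 0.4173 kg m⁻³.
N² = (g/ρ₀)·Δρ/Δz = g·(Δρ/ρ₀)/Δz = 9.8 × 4.075 × 10⁻⁴ / 115 = 3.4726 × 10⁻⁵ s⁻².
N = √(3.4726 × 10⁻⁵) = 5.8929 × 10⁻³ rad s⁻¹ → T = 2π/N = 1.0662 × 10³ s = 17.770 min ≈ 17.8 min.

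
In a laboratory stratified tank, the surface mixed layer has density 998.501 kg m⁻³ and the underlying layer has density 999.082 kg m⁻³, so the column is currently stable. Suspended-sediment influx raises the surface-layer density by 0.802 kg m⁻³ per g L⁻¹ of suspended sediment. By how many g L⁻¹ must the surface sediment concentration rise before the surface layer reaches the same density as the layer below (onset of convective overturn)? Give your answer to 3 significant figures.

0.724 g L⁻¹

Density deficit of the surface layer: 999.082 − 998.501 = 0.581 kg m⁻³.
Required change = 0.581 / 0.802 = 0.724 g L⁻¹.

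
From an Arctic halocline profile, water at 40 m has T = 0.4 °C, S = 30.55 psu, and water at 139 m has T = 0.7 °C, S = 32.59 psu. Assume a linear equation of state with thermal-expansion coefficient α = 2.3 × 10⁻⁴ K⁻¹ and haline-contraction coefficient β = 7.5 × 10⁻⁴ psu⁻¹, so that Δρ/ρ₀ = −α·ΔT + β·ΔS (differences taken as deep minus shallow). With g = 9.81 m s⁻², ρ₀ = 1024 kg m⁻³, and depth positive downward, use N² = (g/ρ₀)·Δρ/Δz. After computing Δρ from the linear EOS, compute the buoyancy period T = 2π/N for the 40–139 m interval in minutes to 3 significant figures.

8.70 min

ΔT = +0.3 K, ΔS = +2.04 psu (deep − shallow).
Δρ/ρ₀ = −αΔT + βΔS = -6.90 × 10⁻⁵ + 1.53 × 10⁻³ = 1.461 × 10⁻³, so Δρ ≈ 1.496 kg m⁻³.
N² = (g/ρ₀)·Δρ/Δz = g·(Δρ/ρ₀)/Δz = 9.81 × 1.461 × 10⁻³ / 99 = 1.4477 × 10⁻⁴ s⁻².
N = √(1.4477 × 10⁻⁴) = 0.012032 rad s⁻¹ → T = 2π/N = 522.21 s = 8.7035 min ≈ 8.70 min.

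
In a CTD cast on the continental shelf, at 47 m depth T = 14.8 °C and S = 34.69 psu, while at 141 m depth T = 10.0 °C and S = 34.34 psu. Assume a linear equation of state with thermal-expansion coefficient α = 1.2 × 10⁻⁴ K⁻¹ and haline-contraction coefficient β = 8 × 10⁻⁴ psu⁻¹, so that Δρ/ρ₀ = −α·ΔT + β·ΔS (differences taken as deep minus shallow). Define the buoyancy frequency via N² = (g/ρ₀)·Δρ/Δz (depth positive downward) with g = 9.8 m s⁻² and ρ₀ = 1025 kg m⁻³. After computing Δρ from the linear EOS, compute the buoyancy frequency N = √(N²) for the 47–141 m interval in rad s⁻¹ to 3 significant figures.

5.56 × 10⁻³ rad s⁻¹

ΔT = -4.8 K, ΔS = -0.35 psu (deep − shallow).
Δρ/ρ₀ = −αΔT + βΔS = 5.76 × 10⁻⁴ − 2.80 × 10⁻⁴ = 2.96 × 10⁻⁴, so Δρ ≈ 0.3034 kg m⁻³.
N² = (g/ρ₀)·Δρ/Δz = g·(Δρ/ρ₀)/Δz = 9.8 × 2.96 × 10⁻⁴ / 94 = 3.0860 × 10⁻⁵ s⁻².
N = √(3.0860 × 10⁻⁵) = 5.5552 × 10⁻³ rad s⁻¹ ≈ 5.56 × 10⁻³ rad s⁻¹.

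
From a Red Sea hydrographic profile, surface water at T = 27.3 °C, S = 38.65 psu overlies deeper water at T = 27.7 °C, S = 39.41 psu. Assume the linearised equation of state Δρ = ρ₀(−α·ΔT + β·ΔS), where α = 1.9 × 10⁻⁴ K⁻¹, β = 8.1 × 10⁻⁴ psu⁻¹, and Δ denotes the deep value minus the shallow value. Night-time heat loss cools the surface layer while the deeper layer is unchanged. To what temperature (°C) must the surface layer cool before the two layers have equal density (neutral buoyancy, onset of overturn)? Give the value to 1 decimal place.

Neutral buoyancy requires Δρ = 0, i.e. −α(T_deep − T_surf′) + β(S_deep − S_surf) = 0.
T_surf′ = T_deep − (β/α)·ΔS = 27.7 − (8.1 × 10⁻⁴/1.9 × 10⁻⁴)·(+0.76) = 24.460 °C.
Cooling required: 27.3 − (24.460) = 2.840 °C.

24.5 °C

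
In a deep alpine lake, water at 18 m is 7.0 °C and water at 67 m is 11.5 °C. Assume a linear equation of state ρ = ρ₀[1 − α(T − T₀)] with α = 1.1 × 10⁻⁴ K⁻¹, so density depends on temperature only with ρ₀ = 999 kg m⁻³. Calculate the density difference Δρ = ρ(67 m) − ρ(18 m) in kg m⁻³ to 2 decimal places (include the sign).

ΔT = +4.5 K, Δρ/ρ₀ = −αΔT = -4.95 × 10⁻⁴.
Δρ = 999 × (-4.95 × 10⁻⁴) = -0.49 kg m⁻³.
Negative Δρ: lighter below, statically unstable.

-0.49 kg m⁻³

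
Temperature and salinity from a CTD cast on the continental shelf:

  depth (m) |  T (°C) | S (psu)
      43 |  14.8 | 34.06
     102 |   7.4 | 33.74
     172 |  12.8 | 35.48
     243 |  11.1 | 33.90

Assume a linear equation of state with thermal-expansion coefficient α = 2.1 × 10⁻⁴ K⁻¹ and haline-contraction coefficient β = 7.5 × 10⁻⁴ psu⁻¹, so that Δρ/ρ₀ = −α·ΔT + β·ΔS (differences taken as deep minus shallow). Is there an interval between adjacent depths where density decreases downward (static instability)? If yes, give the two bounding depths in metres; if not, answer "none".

Evaluate Δρ/ρ₀ = −αΔT + βΔS across each adjacent pair:
  43–102 m: −αΔT+βΔS = −(2.1 × 10⁻⁴)(-7.4)+(7.5 × 10⁻⁴)(-0.32) = 1.3 × 10⁻³ → stable
  102–172 m: −αΔT+βΔS = −(2.1 × 10⁻⁴)(+5.4)+(7.5 × 10⁻⁴)(+1.74) = 1.7 × 10⁻⁴ → stable
  172–243 m: −αΔT+βΔS = −(2.1 × 10⁻⁴)(-1.7)+(7.5 × 10⁻⁴)(-1.58) = -8.3 × 10⁻⁴ → UNSTABLE
The 172–243 m interval has Δρ < 0: lighter water underlies denser water.

172–243 m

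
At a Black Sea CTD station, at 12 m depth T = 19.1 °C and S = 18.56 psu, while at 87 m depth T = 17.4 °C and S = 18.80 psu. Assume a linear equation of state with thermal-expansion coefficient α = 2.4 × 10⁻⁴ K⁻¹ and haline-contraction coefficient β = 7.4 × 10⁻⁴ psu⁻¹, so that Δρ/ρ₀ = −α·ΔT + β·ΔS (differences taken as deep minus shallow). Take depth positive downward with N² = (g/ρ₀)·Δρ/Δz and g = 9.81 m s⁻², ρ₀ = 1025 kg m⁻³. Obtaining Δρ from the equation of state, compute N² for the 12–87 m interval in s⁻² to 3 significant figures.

ΔT = -1.7 K, ΔS = +0.24 psu (deep − shallow).
Δρ/ρ₀ = −αΔT + βΔS = 4.08 × 10⁻⁴ + 1.776 × 10⁻⁴ = 5.856 × 10⁻⁴, so Δρ ≈ 0.6002 kg m⁻³.
N² = (g/ρ₀)·Δρ/Δz = g·(Δρ/ρ₀)/Δz = 9.81 × 5.856 × 10⁻⁴ / 75 = 7.6596 × 10⁻⁵ s⁻² ≈ 7.66 × 10⁻⁵ s⁻².

7.66 × 10⁻⁵ s⁻²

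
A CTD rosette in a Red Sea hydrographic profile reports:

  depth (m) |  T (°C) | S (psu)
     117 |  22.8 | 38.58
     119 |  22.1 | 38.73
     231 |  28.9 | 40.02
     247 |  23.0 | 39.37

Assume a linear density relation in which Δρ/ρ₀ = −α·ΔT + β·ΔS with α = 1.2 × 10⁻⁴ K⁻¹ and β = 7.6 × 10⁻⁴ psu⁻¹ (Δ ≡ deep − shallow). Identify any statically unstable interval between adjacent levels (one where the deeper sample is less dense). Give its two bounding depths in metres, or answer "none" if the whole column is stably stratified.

none

Evaluate Δρ/ρ₀ = −αΔT + βΔS across each adjacent pair:
  117–119 m: −αΔT+βΔS = −(1.2 × 10⁻⁴)(-0.7)+(7.6 × 10⁻⁴)(+0.15) = 2.0 × 10⁻⁴ → stable
  119–231 m: −αΔT+βΔS = −(1.2 × 10⁻⁴)(+6.8)+(7.6 × 10⁻⁴)(+1.29) = 1.6 × 10⁻⁴ → stable
  231–247 m: −αΔT+βΔS = −(1.2 × 10⁻⁴)(-5.9)+(7.6 × 10⁻⁴)(-0.65) = 2.1 × 10⁻⁴ → stable
Every interval has Δρ > 0: the column is stably stratified throughout.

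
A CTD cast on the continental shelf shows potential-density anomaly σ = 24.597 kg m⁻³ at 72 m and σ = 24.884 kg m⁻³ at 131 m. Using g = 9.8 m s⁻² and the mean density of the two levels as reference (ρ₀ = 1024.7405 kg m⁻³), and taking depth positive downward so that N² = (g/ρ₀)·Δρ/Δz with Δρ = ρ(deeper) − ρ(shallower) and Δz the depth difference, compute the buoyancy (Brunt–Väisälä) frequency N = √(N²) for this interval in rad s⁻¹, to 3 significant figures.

6.82 × 10⁻³ rad s⁻¹

Δρ = 1024.884 − 1024.597 = 0.287 kg m⁻³ over Δz = 131 − 72 = 59 m.
N² = (9.8/1024.7405) × (0.287/59) = 4.6520 × 10⁻⁵ s⁻².
N = √(4.6520 × 10⁻⁵) = 6.8206 × 10⁻³ rad s⁻¹ ≈ 6.82 × 10⁻³ rad s⁻¹.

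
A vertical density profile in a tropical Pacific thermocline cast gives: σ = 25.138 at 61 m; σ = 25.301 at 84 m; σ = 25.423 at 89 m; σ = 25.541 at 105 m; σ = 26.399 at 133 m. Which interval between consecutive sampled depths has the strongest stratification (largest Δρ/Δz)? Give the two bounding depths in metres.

105–133 m

Compute the density gradient over each adjacent pair:
  61–84 m: Δρ/Δz = 0.163/23 = 7.1 × 10⁻³ kg m⁻⁴
  84–89 m: Δρ/Δz = 0.122/5 = 0.024 kg m⁻⁴
  89–105 m: Δρ/Δz = 0.118/16 = 7.4 × 10⁻³ kg m⁻⁴
  105–133 m: Δρ/Δz = 0.858/28 = 0.031 kg m⁻⁴
The largest gradient is in the 105–133 m interval — the pycnocline.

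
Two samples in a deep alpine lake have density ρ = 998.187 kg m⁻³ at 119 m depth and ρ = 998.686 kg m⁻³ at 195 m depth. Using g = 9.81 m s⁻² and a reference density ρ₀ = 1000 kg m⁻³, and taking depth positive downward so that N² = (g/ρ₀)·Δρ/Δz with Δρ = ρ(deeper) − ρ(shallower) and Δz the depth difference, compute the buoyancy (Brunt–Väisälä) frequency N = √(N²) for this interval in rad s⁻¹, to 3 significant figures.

Δρ = 998.686 − 998.187 = 0.499 kg m⁻³ over Δz = 195 − 119 = 76 m.
N² = (9.81/1000) × (0.499/76) = 6.4410 × 10⁻⁵ s⁻².
N = √(6.4410 × 10⁻⁵) = 8.0256 × 10⁻³ rad s⁻¹ ≈ 8.03 × 10⁻³ rad s⁻¹.

8.03 × 10⁻³ rad s⁻¹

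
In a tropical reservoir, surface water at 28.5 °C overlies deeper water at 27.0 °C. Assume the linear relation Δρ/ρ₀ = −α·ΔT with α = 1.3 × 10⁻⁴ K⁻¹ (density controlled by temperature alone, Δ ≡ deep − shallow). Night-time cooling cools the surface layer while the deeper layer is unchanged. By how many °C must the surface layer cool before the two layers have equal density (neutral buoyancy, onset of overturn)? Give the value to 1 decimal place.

1.5 °C

With temperature the only control, equal density requires T_surf′ = T_deep.
T_surf′ = 27.0 °C.
Cooling required: 28.5 − 27.0 = 1.5 °C.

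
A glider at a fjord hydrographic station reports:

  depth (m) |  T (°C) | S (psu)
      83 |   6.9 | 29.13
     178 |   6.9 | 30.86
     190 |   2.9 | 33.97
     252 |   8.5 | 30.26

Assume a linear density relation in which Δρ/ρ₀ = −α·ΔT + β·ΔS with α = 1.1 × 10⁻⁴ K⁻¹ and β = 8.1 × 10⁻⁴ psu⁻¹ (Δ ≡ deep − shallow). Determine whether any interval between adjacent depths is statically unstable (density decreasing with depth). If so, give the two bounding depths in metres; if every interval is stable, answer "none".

190–252 m

Evaluate Δρ/ρ₀ = −αΔT + βΔS across each adjacent pair:
  83–178 m: −αΔT+βΔS = −(1.1 × 10⁻⁴)(+0.0)+(8.1 × 10⁻⁴)(+1.73) = 1.4 × 10⁻³ → stable
  178–190 m: −αΔT+βΔS = −(1.1 × 10⁻⁴)(-4.0)+(8.1 × 10⁻⁴)(+3.11) = 3.0 × 10⁻³ → stable
  190–252 m: −αΔT+βΔS = −(1.1 × 10⁻⁴)(+5.6)+(8.1 × 10⁻⁴)(-3.71) = -3.6 × 10⁻³ → UNSTABLE
The 190–252 m interval has Δρ < 0: lighter water underlies denser water.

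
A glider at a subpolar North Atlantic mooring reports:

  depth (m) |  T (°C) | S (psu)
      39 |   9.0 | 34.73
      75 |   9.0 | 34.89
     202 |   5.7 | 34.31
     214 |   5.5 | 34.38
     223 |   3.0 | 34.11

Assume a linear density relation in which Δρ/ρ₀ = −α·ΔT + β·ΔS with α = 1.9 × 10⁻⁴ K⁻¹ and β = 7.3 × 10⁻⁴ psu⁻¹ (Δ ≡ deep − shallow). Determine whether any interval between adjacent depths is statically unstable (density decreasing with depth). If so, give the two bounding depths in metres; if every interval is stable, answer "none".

Evaluate Δρ/ρ₀ = −αΔT + βΔS across each adjacent pair:
  39–75 m: −αΔT+βΔS = −(1.9 × 10⁻⁴)(+0.0)+(7.3 × 10⁻⁴)(+0.16) = 1.2 × 10⁻⁴ → stable
  75–202 m: −αΔT+βΔS = −(1.9 × 10⁻⁴)(-3.3)+(7.3 × 10⁻⁴)(-0.58) = 2.0 × 10⁻⁴ → stable
  202–214 m: −αΔT+βΔS = −(1.9 × 10⁻⁴)(-0.2)+(7.3 × 10⁻⁴)(+0.07) = 8.9 × 10⁻⁵ → stable
  214–223 m: −αΔT+βΔS = −(1.9 × 10⁻⁴)(-2.5)+(7.3 × 10⁻⁴)(-0.27) = 2.8 × 10⁻⁴ → stable
Every interval has Δρ > 0: the column is stably stratified throughout.

none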